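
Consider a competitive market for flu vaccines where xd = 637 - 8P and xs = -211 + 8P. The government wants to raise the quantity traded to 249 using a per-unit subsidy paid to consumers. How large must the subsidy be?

Required subsidy s = 9 per unit

At x = 249, invert demand for the buyer price: Pb = (637 − 249)/8 = 48.5; invert supply for the seller price: Ps = (249 − (-211))/8 = 57.5.
The subsidy must fill the gap: s = Ps − Pb = 57.5 − 48.5 = 9.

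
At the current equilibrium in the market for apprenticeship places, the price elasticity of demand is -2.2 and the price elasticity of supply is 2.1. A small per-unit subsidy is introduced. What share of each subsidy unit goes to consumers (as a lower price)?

For a small subsidy around the equilibrium, the benefit split depends on the relative slopes, which at a point are proportional to the elasticities.
Buyer share = εs/(εs + |εd|) = 2.1/(2.1 + 2.2) = 21/43; seller share = |εd|/(εs + |εd|) = 22/43.

Consumer share = 21/43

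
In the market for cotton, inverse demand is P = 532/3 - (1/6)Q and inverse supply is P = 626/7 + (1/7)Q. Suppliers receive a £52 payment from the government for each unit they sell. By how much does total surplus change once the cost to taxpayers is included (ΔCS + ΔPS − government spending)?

Pre-subsidy: 532/3 - (1/6)Q = 626/7 + (1/7)Q gives Q* = 284 and P* = 130.
With the subsidy, sellers receive Ps = Pb + 52 for each unit, where Pb is the price buyers pay.
On the curves, Pb = 532/3 - (1/6)Q and Ps = 626/7 + (1/7)Q; the wedge Ps − Pb = 52 gives 626/7 + (1/7)Q − (532/3 - (1/6)Q) = 52, so Q' = 452.
Then Pb = 532/3 − (1/6)·452 = 102 and Ps = 626/7 + (1/7)·452 = 154.
ΔCS = ½(284 + 452)(130 − 102) = 10304; ΔPS = ½(284 + 452)(154 − 130) = 8832.
Government spending = 52 × 452 = 23504.
Net change = 10304 + 8832 − 23504 = -4368. The loss equals the DWL triangle ½·52·168.

Net change in total surplus = -£4368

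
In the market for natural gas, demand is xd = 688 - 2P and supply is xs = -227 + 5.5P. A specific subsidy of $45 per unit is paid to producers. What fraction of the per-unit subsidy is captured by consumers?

Consumer share = 11/15

Pre-subsidy: 688 - 2P = -227 + 5.5P gives P* = 122, x* = 444.
With the subsidy, sellers receive Ps = Pb + 45 for each unit, where Pb is the price buyers pay.
Supply in terms of Pb becomes xs = -227 + 5.5(Pb + 45) = 20.5 + 5.5Pb. Setting this equal to demand: 688 - 2Pb = 20.5 + 5.5Pb, so Pb = 89.
Sellers receive Ps = 89 + 45 = 134; x' = 688 − 2·89 = 510.
Buyers' price falls by P* − Pb = 122 − 89 = 33; sellers' price rises by Ps − P* = 134 − 122 = 12.
So consumers capture 33/45 = 11/15 of each unit of subsidy.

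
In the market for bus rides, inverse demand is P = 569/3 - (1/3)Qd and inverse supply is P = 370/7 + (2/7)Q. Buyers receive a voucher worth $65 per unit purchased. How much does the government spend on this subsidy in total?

Pre-subsidy: 569/3 - (1/3)Q = 370/7 + (2/7)Q gives Q* = 221 and P* = 116.
With the rebate, buyers effectively pay Pb = Ps − 65, where Ps is the price sellers receive.
On the curves, Pb = 569/3 - (1/3)Q and Ps = 370/7 + (2/7)Q; the wedge Ps − Pb = 65 gives 370/7 + (2/7)Q − (569/3 - (1/3)Q) = 65, so Q' = 326.
Then Pb = 569/3 − (1/3)·326 = 81 and Ps = 370/7 + (2/7)·326 = 146.
Government outlay = subsidy × quantity = 65 × 326 = 21190.

Government cost = $21190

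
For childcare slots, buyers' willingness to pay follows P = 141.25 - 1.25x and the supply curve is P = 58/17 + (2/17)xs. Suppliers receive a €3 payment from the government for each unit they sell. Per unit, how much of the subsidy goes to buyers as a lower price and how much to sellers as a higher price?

Buyers gain 85/31 per unit; sellers gain 8/31 per unit

Pre-subsidy: 141.25 - 1.25x = 58/17 + (2/17)x gives x* = 9373/93 and P* = 1420/93.
With the subsidy, sellers receive Ps = Pb + 3 for each unit, where Pb is the price buyers pay.
On the curves, Pb = 141.25 - 1.25x and Ps = 58/17 + (2/17)x; the wedge Ps − Pb = 3 gives 58/17 + (2/17)x − (141.25 - 1.25x) = 3, so x' = 9577/93.
Then Pb = 141.25 − 1.25·(9577/93) = 1165/93 and Ps = 58/17 + (2/17)·(9577/93) = 1444/93.
Buyers' price falls by P* − Pb = 1420/93 − 1165/93 = 85/31; sellers' price rises by Ps − P* = 1444/93 − 1420/93 = 8/31.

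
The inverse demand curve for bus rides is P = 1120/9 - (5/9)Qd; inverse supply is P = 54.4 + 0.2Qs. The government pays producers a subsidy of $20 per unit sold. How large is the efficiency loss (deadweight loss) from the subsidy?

Deadweight loss = 4500/17

Pre-subsidy: 1120/9 - (5/9)Q = 54.4 + 0.2Q gives Q* = 1576/17 and P* = 1240/17.
With the subsidy, sellers receive Ps = Pb + 20 for each unit, where Pb is the price buyers pay.
On the curves, Pb = 1120/9 - (5/9)Q and Ps = 54.4 + 0.2Q; the wedge Ps − Pb = 20 gives 54.4 + 0.2Q − (1120/9 - (5/9)Q) = 20, so Q' = 2026/17.
Then Pb = 1120/9 − (5/9)·(2026/17) = 990/17 and Ps = 54.4 + 0.2·(2026/17) = 1330/17.
The subsidy expands output by 2026/17 − 1576/17 = 450/17 past the efficient level; on those units the gap between marginal cost and willingness to pay runs from 0 up to 20.
DWL = ½ × 20 × 450/17 = 4500/17.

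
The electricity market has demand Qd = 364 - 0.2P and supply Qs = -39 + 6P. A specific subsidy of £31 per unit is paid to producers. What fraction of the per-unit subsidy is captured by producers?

Pre-subsidy: 364 - 0.2P = -39 + 6P gives P* = 65, Q* = 351.
With the subsidy, sellers receive Ps = Pb + 31 for each unit, where Pb is the price buyers pay.
Supply in terms of Pb becomes Qs = -39 + 6(Pb + 31) = 147 + 6Pb. Setting this equal to demand: 364 - 0.2Pb = 147 + 6Pb, so Pb = 35.
Sellers receive Ps = 35 + 31 = 66; Q' = 364 − 0.2·35 = 357.
Buyers' price falls by P* − Pb = 65 − 35 = 30; sellers' price rises by Ps − P* = 66 − 65 = 1.
So producers capture 1/31 = 1/31 of each unit of subsidy.

Producer share = 1/31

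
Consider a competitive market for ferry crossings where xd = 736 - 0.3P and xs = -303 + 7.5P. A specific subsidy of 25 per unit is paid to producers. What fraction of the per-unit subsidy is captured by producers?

Pre-subsidy: 736 - 0.3P = -303 + 7.5P gives P* = 5195/39, x* = 18097/26.
With the subsidy, sellers receive Ps = Pb + 25 for each unit, where Pb is the price buyers pay.
Supply in terms of Pb becomes xs = -303 + 7.5(Pb + 25) = -115.5 + 7.5Pb. Setting this equal to demand: 736 - 0.3Pb = -115.5 + 7.5Pb, so Pb = 655/6.
Sellers receive Ps = 655/6 + 25 = 805/6; x' = 736 − 0.3·(655/6) = 703.25.
Buyers' price falls by P* − Pb = 5195/39 − 655/6 = 625/26; sellers' price rises by Ps − P* = 805/6 − 5195/39 = 25/26.
So producers capture (25/26)/25 = 1/26 of each unit of subsidy.

Producer share = 1/26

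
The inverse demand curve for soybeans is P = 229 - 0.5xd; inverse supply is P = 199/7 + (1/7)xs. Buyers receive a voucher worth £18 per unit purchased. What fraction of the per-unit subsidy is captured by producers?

Producer share = 2/9

Pre-subsidy: 229 - 0.5x = 199/7 + (1/7)x gives x* = 312 and P* = 73.
With the rebate, buyers effectively pay Pb = Ps − 18, where Ps is the price sellers receive.
On the curves, Pb = 229 - 0.5x and Ps = 199/7 + (1/7)x; the wedge Ps − Pb = 18 gives 199/7 + (1/7)x − (229 - 0.5x) = 18, so x' = 340.
Then Pb = 229 − 0.5·340 = 59 and Ps = 199/7 + (1/7)·340 = 77.
Buyers' price falls by P* − Pb = 73 − 59 = 14; sellers' price rises by Ps − P* = 77 − 73 = 4.
So producers capture 4/18 = 2/9 of each unit of subsidy.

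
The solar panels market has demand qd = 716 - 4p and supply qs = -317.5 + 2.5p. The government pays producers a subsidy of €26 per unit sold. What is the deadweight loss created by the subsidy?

Deadweight loss = €520

Pre-subsidy: 716 - 4p = -317.5 + 2.5p gives p* = 159, q* = 80.
With the subsidy, sellers receive ps = pb + 26 for each unit, where pb is the price buyers pay.
Supply in terms of pb becomes qs = -317.5 + 2.5(pb + 26) = -252.5 + 2.5pb. Setting this equal to demand: 716 - 4pb = -252.5 + 2.5pb, so pb = 149.
Sellers receive ps = 149 + 26 = 175; q' = 716 − 4·149 = 120.
The subsidy expands output by 120 − 80 = 40 past the efficient level; on those units the gap between marginal cost and willingness to pay runs from 0 up to 26.
DWL = ½ × 26 × 40 = 520.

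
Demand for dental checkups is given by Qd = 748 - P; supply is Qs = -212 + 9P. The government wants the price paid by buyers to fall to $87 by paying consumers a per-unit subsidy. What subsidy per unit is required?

Required subsidy s = $10 per unit

At a buyer price of 87, quantity demanded is 748 − 1·87 = 661.
Sellers supply 661 only when they receive Ps with -212 + 9·Ps = 661, i.e. Ps = 97.
s = Ps − Pb = 97 − 87 = 10.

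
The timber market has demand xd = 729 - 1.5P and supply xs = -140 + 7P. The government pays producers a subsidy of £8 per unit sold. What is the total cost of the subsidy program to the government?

Pre-subsidy: 729 - 1.5P = -140 + 7P gives P* = 1738/17, x* = 9786/17.
With the subsidy, sellers receive Ps = Pb + 8 for each unit, where Pb is the price buyers pay.
Supply in terms of Pb becomes xs = -140 + 7(Pb + 8) = -84 + 7Pb. Setting this equal to demand: 729 - 1.5Pb = -84 + 7Pb, so Pb = 1626/17.
Sellers receive Ps = 1626/17 + 8 = 1762/17; x' = 729 − 1.5·(1626/17) = 9954/17.
Government outlay = subsidy × quantity = 8 × 9954/17 = 79632/17.

Government cost = 79632/17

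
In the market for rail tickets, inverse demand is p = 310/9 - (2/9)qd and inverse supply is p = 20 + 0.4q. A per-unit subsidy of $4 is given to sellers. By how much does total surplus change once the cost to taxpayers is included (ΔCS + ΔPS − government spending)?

Pre-subsidy: 310/9 - (2/9)q = 20 + 0.4q gives q* = 325/14 and p* = 205/7.
With the subsidy, sellers receive ps = pb + 4 for each unit, where pb is the price buyers pay.
On the curves, pb = 310/9 - (2/9)q and ps = 20 + 0.4q; the wedge ps − pb = 4 gives 20 + 0.4q − (310/9 - (2/9)q) = 4, so q' = 415/14.
Then pb = 310/9 − (2/9)·(415/14) = 195/7 and ps = 20 + 0.4·(415/14) = 223/7.
ΔCS = ½(325/14 + 415/14)(205/7 − 195/7) = 1850/49; ΔPS = ½(325/14 + 415/14)(223/7 − 205/7) = 3330/49.
Government spending = 4 × 415/14 = 830/7.
Net change = 1850/49 + 3330/49 − 830/7 = -90/7. The loss equals the DWL triangle ½·4·45/7.

Net change in total surplus = -90/7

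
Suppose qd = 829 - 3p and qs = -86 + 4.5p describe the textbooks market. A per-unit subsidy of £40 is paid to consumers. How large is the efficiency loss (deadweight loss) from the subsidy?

Deadweight loss = £1440

Pre-subsidy: 829 - 3p = -86 + 4.5p gives p* = 122, q* = 463.
With the rebate, buyers effectively pay pb = ps − 40, where ps is the price sellers receive.
Demand in terms of ps becomes qd = 829 − 3(ps − 40) = 949 - 3ps. Setting this equal to supply: 949 - 3ps = -86 + 4.5ps, so ps = 138.
Buyers pay pb = 138 − 40 = 98; q' = -86 + 4.5·138 = 535.
The subsidy expands output by 535 − 463 = 72 past the efficient level; on those units the gap between marginal cost and willingness to pay runs from 0 up to 40.
DWL = ½ × 40 × 72 = 1440.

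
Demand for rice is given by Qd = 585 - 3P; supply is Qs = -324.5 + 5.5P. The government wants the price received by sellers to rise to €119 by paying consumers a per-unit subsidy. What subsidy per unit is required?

Required subsidy s = €34 per unit

At a seller price of 119, quantity supplied is -324.5 + 5.5·119 = 330.
Buyers absorb 330 only when they pay Pb with 585 − 3·Pb = 330, i.e. Pb = 85.
s = Ps − Pb = 119 − 85 = 34.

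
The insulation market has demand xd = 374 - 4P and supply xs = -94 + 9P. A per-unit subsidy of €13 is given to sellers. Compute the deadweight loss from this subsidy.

Pre-subsidy: 374 - 4P = -94 + 9P gives P* = 36, x* = 230.
With the subsidy, sellers receive Ps = Pb + 13 for each unit, where Pb is the price buyers pay.
Supply in terms of Pb becomes xs = -94 + 9(Pb + 13) = 23 + 9Pb. Setting this equal to demand: 374 - 4Pb = 23 + 9Pb, so Pb = 27.
Sellers receive Ps = 27 + 13 = 40; x' = 374 − 4·27 = 266.
The subsidy expands output by 266 − 230 = 36 past the efficient level; on those units the gap between marginal cost and willingness to pay runs from 0 up to 13.
DWL = ½ × 13 × 36 = 234.

Deadweight loss = €234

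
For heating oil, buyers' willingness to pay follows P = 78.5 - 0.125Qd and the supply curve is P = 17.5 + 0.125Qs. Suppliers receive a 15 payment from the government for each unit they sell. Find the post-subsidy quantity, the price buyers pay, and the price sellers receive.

Pre-subsidy: 78.5 - 0.125Q = 17.5 + 0.125Q gives Q* = 244 and P* = 48.
With the subsidy, sellers receive Ps = Pb + 15 for each unit, where Pb is the price buyers pay.
On the curves, Pb = 78.5 - 0.125Q and Ps = 17.5 + 0.125Q; the wedge Ps − Pb = 15 gives 17.5 + 0.125Q − (78.5 - 0.125Q) = 15, so Q' = 304.
Then Pb = 78.5 − 0.125·304 = 40.5 and Ps = 17.5 + 0.125·304 = 55.5.

Q' = 304; buyers pay 40.5; sellers receive 55.5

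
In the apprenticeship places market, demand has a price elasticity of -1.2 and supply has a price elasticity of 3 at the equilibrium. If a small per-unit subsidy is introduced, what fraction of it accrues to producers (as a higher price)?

Producer share = 2/7

For a small subsidy around the equilibrium, the benefit split depends on the relative slopes, which at a point are proportional to the elasticities.
Buyer share = εs/(εs + |εd|) = 3/(3 + 1.2) = 5/7; seller share = |εd|/(εs + |εd|) = 2/7.
So producers capture 2/7 of the subsidy.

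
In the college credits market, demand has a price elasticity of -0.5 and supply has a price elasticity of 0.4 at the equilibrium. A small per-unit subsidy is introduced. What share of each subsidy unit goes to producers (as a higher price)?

Producer share = 5/9

For a small subsidy around the equilibrium, the benefit split depends on the relative slopes, which at a point are proportional to the elasticities.
Buyer share = εs/(εs + |εd|) = 0.4/(0.4 + 0.5) = 4/9; seller share = |εd|/(εs + |εd|) = 5/9.
So producers capture 5/9 of the subsidy.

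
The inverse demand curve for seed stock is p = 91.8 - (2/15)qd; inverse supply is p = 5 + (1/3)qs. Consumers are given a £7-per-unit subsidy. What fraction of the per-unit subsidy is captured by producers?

Producer share = 5/7

Pre-subsidy: 91.8 - (2/15)q = 5 + (1/3)q gives q* = 186 and p* = 67.
With the rebate, buyers effectively pay pb = ps − 7, where ps is the price sellers receive.
On the curves, pb = 91.8 - (2/15)q and ps = 5 + (1/3)q; the wedge ps − pb = 7 gives 5 + (1/3)q − (91.8 - (2/15)q) = 7, so q' = 201.
Then pb = 91.8 − (2/15)·201 = 65 and ps = 5 + (1/3)·201 = 72.
Buyers' price falls by p* − pb = 67 − 65 = 2; sellers' price rises by ps − p* = 72 − 67 = 5.
So producers capture 5/7 = 5/7 of each unit of subsidy.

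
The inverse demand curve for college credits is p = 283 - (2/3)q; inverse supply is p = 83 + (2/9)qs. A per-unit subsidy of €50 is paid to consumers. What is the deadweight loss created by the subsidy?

Deadweight loss = €1406.25

Pre-subsidy: 283 - (2/3)q = 83 + (2/9)q gives q* = 225 and p* = 133.
With the rebate, buyers effectively pay pb = ps − 50, where ps is the price sellers receive.
On the curves, pb = 283 - (2/3)q and ps = 83 + (2/9)q; the wedge ps − pb = 50 gives 83 + (2/9)q − (283 - (2/3)q) = 50, so q' = 281.25.
Then pb = 283 − (2/3)·281.25 = 95.5 and ps = 83 + (2/9)·281.25 = 145.5.
The subsidy expands output by 281.25 − 225 = 56.25 past the efficient level; on those units the gap between marginal cost and willingness to pay runs from 0 up to 50.
DWL = ½ × 50 × 56.25 = 1406.25.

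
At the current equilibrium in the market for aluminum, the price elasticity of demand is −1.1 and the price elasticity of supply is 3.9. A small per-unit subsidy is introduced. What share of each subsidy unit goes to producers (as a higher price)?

Producer share = 0.22

For a small subsidy around the equilibrium, the benefit split depends on the relative slopes, which at a point are proportional to the elasticities.
Buyer share = εs/(εs + |εd|) = 3.9/(3.9 + 1.1) = 0.78; seller share = |εd|/(εs + |εd|) = 0.22.
So producers capture 0.22 of the subsidy.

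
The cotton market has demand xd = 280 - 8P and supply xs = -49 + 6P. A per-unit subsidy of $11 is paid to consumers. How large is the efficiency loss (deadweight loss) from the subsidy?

Pre-subsidy: 280 - 8P = -49 + 6P gives P* = 23.5, x* = 92.
With the rebate, buyers effectively pay Pb = Ps − 11, where Ps is the price sellers receive.
Demand in terms of Ps becomes xd = 280 − 8(Ps − 11) = 368 - 8Ps. Setting this equal to supply: 368 - 8Ps = -49 + 6Ps, so Ps = 417/14.
Buyers pay Pb = 417/14 − 11 = 263/14; x' = -49 + 6·(417/14) = 908/7.
The subsidy expands output by 908/7 − 92 = 264/7 past the efficient level; on those units the gap between marginal cost and willingness to pay runs from 0 up to 11.
DWL = ½ × 11 × 264/7 = 1452/7.

Deadweight loss = 1452/7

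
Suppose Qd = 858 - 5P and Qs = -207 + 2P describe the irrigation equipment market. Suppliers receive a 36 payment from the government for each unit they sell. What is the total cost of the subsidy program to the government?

Government cost = 37476/7

Pre-subsidy: 858 - 5P = -207 + 2P gives P* = 1065/7, Q* = 681/7.
With the subsidy, sellers receive Ps = Pb + 36 for each unit, where Pb is the price buyers pay.
Supply in terms of Pb becomes Qs = -207 + 2(Pb + 36) = -135 + 2Pb. Setting this equal to demand: 858 - 5Pb = -135 + 2Pb, so Pb = 993/7.
Sellers receive Ps = 993/7 + 36 = 1245/7; Q' = 858 − 5·(993/7) = 1041/7.
Government outlay = subsidy × quantity = 36 × 1041/7 = 37476/7.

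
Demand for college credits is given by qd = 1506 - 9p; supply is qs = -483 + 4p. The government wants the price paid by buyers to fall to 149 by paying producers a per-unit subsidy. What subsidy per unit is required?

At a buyer price of 149, quantity demanded is 1506 − 9·149 = 165.
Sellers supply 165 only when they receive ps with -483 + 4·ps = 165, i.e. ps = 162.
s = ps − pb = 162 − 149 = 13.

Required subsidy s = 13 per unit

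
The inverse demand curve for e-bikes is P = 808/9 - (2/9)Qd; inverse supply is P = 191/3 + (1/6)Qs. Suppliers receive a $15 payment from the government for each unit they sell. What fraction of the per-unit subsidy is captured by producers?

Pre-subsidy: 808/9 - (2/9)Q = 191/3 + (1/6)Q gives Q* = 470/7 and P* = 524/7.
With the subsidy, sellers receive Ps = Pb + 15 for each unit, where Pb is the price buyers pay.
On the curves, Pb = 808/9 - (2/9)Q and Ps = 191/3 + (1/6)Q; the wedge Ps − Pb = 15 gives 191/3 + (1/6)Q − (808/9 - (2/9)Q) = 15, so Q' = 740/7.
Then Pb = 808/9 − (2/9)·(740/7) = 464/7 and Ps = 191/3 + (1/6)·(740/7) = 569/7.
Buyers' price falls by P* − Pb = 524/7 − 464/7 = 60/7; sellers' price rises by Ps − P* = 569/7 − 524/7 = 45/7.
So producers capture (45/7)/15 = 3/7 of each unit of subsidy.

Producer share = 3/7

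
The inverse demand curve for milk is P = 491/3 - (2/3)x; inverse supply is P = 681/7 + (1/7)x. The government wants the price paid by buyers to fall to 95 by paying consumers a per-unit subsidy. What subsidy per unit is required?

At a buyer price of 95, quantity demanded is 245.5 − 1.5·95 = 103.
Sellers supply 103 only when they receive Ps = 681/7 + (1/7)·103 = 112.
s = Ps − Pb = 112 − 95 = 17.

Required subsidy s = 17 per unit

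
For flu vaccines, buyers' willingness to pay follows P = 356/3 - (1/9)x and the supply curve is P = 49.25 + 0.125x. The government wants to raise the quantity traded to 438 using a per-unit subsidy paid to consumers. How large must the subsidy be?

At x = 438, from the demand curve buyers pay Pb = 356/3 − (1/9)·438 = 70; from the supply curve sellers need Ps = 49.25 + 0.125·438 = 104.
The subsidy must fill the gap: s = Ps − Pb = 104 − 70 = 34.

Required subsidy s = 34 per unit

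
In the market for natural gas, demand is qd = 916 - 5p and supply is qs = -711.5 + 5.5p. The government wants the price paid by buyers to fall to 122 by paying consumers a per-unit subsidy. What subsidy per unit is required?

At a buyer price of 122, quantity demanded is 916 − 5·122 = 306.
Sellers supply 306 only when they receive ps with -711.5 + 5.5·ps = 306, i.e. ps = 185.
s = ps − pb = 185 − 122 = 63.

Required subsidy s = 63 per unit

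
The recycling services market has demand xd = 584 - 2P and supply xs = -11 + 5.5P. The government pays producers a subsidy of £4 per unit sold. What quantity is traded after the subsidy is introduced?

Pre-subsidy: 584 - 2P = -11 + 5.5P gives P* = 238/3, x* = 1276/3.
With the subsidy, sellers receive Ps = Pb + 4 for each unit, where Pb is the price buyers pay.
Supply in terms of Pb becomes xs = -11 + 5.5(Pb + 4) = 11 + 5.5Pb. Setting this equal to demand: 584 - 2Pb = 11 + 5.5Pb, so Pb = 76.4.
Sellers receive Ps = 76.4 + 4 = 80.4; x' = 584 − 2·76.4 = 431.2.

x' = 431.2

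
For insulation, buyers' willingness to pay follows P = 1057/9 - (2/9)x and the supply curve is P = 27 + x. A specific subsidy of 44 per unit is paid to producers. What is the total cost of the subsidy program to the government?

Pre-subsidy: 1057/9 - (2/9)x = 27 + x gives x* = 74 and P* = 101.
With the subsidy, sellers receive Ps = Pb + 44 for each unit, where Pb is the price buyers pay.
On the curves, Pb = 1057/9 - (2/9)x and Ps = 27 + x; the wedge Ps − Pb = 44 gives 27 + x − (1057/9 - (2/9)x) = 44, so x' = 110.
Then Pb = 1057/9 − (2/9)·110 = 93 and Ps = 27 + 1·110 = 137.
Government outlay = subsidy × quantity = 44 × 110 = 4840.

Government cost = 4840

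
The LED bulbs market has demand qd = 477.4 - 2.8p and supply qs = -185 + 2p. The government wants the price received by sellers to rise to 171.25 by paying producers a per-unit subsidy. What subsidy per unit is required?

Required subsidy s = 57 per unit

At a seller price of 171.25, quantity supplied is -185 + 2·171.25 = 157.5.
Buyers absorb 157.5 only when they pay pb with 477.4 − 2.8·pb = 157.5, i.e. pb = 114.25.
s = ps − pb = 171.25 − 114.25 = 57.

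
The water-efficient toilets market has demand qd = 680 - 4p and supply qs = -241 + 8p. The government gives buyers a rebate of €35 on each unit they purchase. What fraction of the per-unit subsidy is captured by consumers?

Consumer share = 2/3

Pre-subsidy: 680 - 4p = -241 + 8p gives p* = 76.75, q* = 373.
With the rebate, buyers effectively pay pb = ps − 35, where ps is the price sellers receive.
Demand in terms of ps becomes qd = 680 − 4(ps − 35) = 820 - 4ps. Setting this equal to supply: 820 - 4ps = -241 + 8ps, so ps = 1061/12.
Buyers pay pb = 1061/12 − 35 = 641/12; q' = -241 + 8·(1061/12) = 1399/3.
Buyers' price falls by p* − pb = 76.75 − 641/12 = 70/3; sellers' price rises by ps − p* = 1061/12 − 76.75 = 35/3.
So consumers capture (70/3)/35 = 2/3 of each unit of subsidy.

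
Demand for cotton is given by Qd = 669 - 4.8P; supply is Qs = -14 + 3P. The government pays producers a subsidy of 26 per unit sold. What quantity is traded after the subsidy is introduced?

Pre-subsidy: 669 - 4.8P = -14 + 3P gives P* = 3415/39, Q* = 3233/13.
With the subsidy, sellers receive Ps = Pb + 26 for each unit, where Pb is the price buyers pay.
Supply in terms of Pb becomes Qs = -14 + 3(Pb + 26) = 64 + 3Pb. Setting this equal to demand: 669 - 4.8Pb = 64 + 3Pb, so Pb = 3025/39.
Sellers receive Ps = 3025/39 + 26 = 4039/39; Q' = 669 − 4.8·(3025/39) = 3857/13.

Q' = 3857/13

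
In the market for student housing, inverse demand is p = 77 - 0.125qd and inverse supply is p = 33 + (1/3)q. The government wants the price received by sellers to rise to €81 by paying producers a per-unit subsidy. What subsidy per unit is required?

At a seller price of 81, quantity supplied is -99 + 3·81 = 144.
Buyers absorb 144 only when they pay pb = 77 − 0.125·144 = 59.
s = ps − pb = 81 − 59 = 22.

Required subsidy s = €22 per unit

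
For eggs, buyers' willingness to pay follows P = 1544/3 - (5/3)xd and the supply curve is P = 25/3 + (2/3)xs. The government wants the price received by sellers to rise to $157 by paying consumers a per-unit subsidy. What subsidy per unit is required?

Required subsidy s = $14 per unit

At a seller price of 157, quantity supplied is -12.5 + 1.5·157 = 223.
Buyers absorb 223 only when they pay Pb = 1544/3 − (5/3)·223 = 143.
s = Ps − Pb = 157 − 143 = 14.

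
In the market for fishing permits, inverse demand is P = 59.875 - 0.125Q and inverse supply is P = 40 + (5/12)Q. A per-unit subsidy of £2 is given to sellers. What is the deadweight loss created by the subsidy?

Deadweight loss = 48/13

Pre-subsidy: 59.875 - 0.125Q = 40 + (5/12)Q gives Q* = 477/13 and P* = 2875/52.
With the subsidy, sellers receive Ps = Pb + 2 for each unit, where Pb is the price buyers pay.
On the curves, Pb = 59.875 - 0.125Q and Ps = 40 + (5/12)Q; the wedge Ps − Pb = 2 gives 40 + (5/12)Q − (59.875 - 0.125Q) = 2, so Q' = 525/13.
Then Pb = 59.875 − 0.125·(525/13) = 2851/52 and Ps = 40 + (5/12)·(525/13) = 2955/52.
The subsidy expands output by 525/13 − 477/13 = 48/13 past the efficient level; on those units the gap between marginal cost and willingness to pay runs from 0 up to 2.
DWL = ½ × 2 × 48/13 = 48/13.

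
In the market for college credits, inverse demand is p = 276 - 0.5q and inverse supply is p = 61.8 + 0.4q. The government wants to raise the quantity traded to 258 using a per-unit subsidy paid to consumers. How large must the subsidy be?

At q = 258, from the demand curve buyers pay pb = 276 − 0.5·258 = 147; from the supply curve sellers need ps = 61.8 + 0.4·258 = 165.
The subsidy must fill the gap: s = ps − pb = 165 − 147 = 18.

Required subsidy s = 18 per unit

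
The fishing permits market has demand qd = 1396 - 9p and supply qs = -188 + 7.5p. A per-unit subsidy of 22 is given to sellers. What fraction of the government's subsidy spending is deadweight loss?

DWL / government spending = 45/622

Pre-subsidy: 1396 - 9p = -188 + 7.5p gives p* = 96, q* = 532.
With the subsidy, sellers receive ps = pb + 22 for each unit, where pb is the price buyers pay.
Supply in terms of pb becomes qs = -188 + 7.5(pb + 22) = -23 + 7.5pb. Setting this equal to demand: 1396 - 9pb = -23 + 7.5pb, so pb = 86.
Sellers receive ps = 86 + 22 = 108; q' = 1396 − 9·86 = 622.
ΔCS = ½(532 + 622)(96 − 86) = 5770; ΔPS = ½(532 + 622)(108 − 96) = 6924.
Government spending = 22 × 622 = 13684.
DWL = ½ × 22 × (622 − 532) = 990; fraction = 990 / 13684 = 45/622.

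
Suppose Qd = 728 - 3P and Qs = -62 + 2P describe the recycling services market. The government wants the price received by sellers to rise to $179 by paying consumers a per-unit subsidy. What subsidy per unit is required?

Required subsidy s = $35 per unit

At a seller price of 179, quantity supplied is -62 + 2·179 = 296.
Buyers absorb 296 only when they pay Pb with 728 − 3·Pb = 296, i.e. Pb = 144.
s = Ps − Pb = 179 − 144 = 35.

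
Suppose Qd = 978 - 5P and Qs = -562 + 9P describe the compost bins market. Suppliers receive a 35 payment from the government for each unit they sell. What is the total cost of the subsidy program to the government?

Government cost = 18917.5

Pre-subsidy: 978 - 5P = -562 + 9P gives P* = 110, Q* = 428.
With the subsidy, sellers receive Ps = Pb + 35 for each unit, where Pb is the price buyers pay.
Supply in terms of Pb becomes Qs = -562 + 9(Pb + 35) = -247 + 9Pb. Setting this equal to demand: 978 - 5Pb = -247 + 9Pb, so Pb = 87.5.
Sellers receive Ps = 87.5 + 35 = 122.5; Q' = 978 − 5·87.5 = 540.5.
Government outlay = subsidy × quantity = 35 × 540.5 = 18917.5.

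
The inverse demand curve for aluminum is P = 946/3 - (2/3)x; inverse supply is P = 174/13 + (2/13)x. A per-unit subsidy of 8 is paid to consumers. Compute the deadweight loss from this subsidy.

Deadweight loss = 39

Pre-subsidy: 946/3 - (2/3)x = 174/13 + (2/13)x gives x* = 368 and P* = 70.
With the rebate, buyers effectively pay Pb = Ps − 8, where Ps is the price sellers receive.
On the curves, Pb = 946/3 - (2/3)x and Ps = 174/13 + (2/13)x; the wedge Ps − Pb = 8 gives 174/13 + (2/13)x − (946/3 - (2/3)x) = 8, so x' = 377.75.
Then Pb = 946/3 − (2/3)·377.75 = 63.5 and Ps = 174/13 + (2/13)·377.75 = 71.5.
The subsidy expands output by 377.75 − 368 = 9.75 past the efficient level; on those units the gap between marginal cost and willingness to pay runs from 0 up to 8.
DWL = ½ × 8 × 9.75 = 39.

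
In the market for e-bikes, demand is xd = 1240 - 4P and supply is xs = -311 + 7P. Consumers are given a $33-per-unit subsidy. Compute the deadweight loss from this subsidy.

Deadweight loss = $1386

Pre-subsidy: 1240 - 4P = -311 + 7P gives P* = 141, x* = 676.
With the rebate, buyers effectively pay Pb = Ps − 33, where Ps is the price sellers receive.
Demand in terms of Ps becomes xd = 1240 − 4(Ps − 33) = 1372 - 4Ps. Setting this equal to supply: 1372 - 4Ps = -311 + 7Ps, so Ps = 153.
Buyers pay Pb = 153 − 33 = 120; x' = -311 + 7·153 = 760.
The subsidy expands output by 760 − 676 = 84 past the efficient level; on those units the gap between marginal cost and willingness to pay runs from 0 up to 33.
DWL = ½ × 33 × 84 = 1386.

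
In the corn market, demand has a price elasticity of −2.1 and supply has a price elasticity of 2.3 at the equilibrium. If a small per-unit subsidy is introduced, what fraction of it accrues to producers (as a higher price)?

For a small subsidy around the equilibrium, the benefit split depends on the relative slopes, which at a point are proportional to the elasticities.
Buyer share = εs/(εs + |εd|) = 2.3/(2.3 + 2.1) = 23/44; seller share = |εd|/(εs + |εd|) = 21/44.
So producers capture 21/44 of the subsidy.

Producer share = 21/44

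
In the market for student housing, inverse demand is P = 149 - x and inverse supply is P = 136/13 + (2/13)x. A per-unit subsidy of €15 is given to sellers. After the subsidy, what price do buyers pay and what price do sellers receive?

Pre-subsidy: 149 - x = 136/13 + (2/13)x gives x* = 1801/15 and P* = 434/15.
With the subsidy, sellers receive Ps = Pb + 15 for each unit, where Pb is the price buyers pay.
On the curves, Pb = 149 - x and Ps = 136/13 + (2/13)x; the wedge Ps − Pb = 15 gives 136/13 + (2/13)x − (149 - x) = 15, so x' = 1996/15.
Then Pb = 149 − 1·(1996/15) = 239/15 and Ps = 136/13 + (2/13)·(1996/15) = 464/15.

Buyers pay 239/15; sellers receive 464/15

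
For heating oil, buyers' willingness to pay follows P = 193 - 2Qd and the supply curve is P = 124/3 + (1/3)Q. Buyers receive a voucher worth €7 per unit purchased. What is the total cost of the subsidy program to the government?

Pre-subsidy: 193 - 2Q = 124/3 + (1/3)Q gives Q* = 65 and P* = 63.
With the rebate, buyers effectively pay Pb = Ps − 7, where Ps is the price sellers receive.
On the curves, Pb = 193 - 2Q and Ps = 124/3 + (1/3)Q; the wedge Ps − Pb = 7 gives 124/3 + (1/3)Q − (193 - 2Q) = 7, so Q' = 68.
Then Pb = 193 − 2·68 = 57 and Ps = 124/3 + (1/3)·68 = 64.
Government outlay = subsidy × quantity = 7 × 68 = 476.

Government cost = €476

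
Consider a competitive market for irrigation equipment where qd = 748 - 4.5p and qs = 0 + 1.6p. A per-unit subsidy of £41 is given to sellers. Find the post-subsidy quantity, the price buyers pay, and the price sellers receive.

q' = 14920/61; buyers pay 6824/61; sellers receive 9325/61

Pre-subsidy: 748 - 4.5p = 0 + 1.6p gives p* = 7480/61, q* = 11968/61.
With the subsidy, sellers receive ps = pb + 41 for each unit, where pb is the price buyers pay.
Supply in terms of pb becomes qs = 0 + 1.6(pb + 41) = 65.6 + 1.6pb. Setting this equal to demand: 748 - 4.5pb = 65.6 + 1.6pb, so pb = 6824/61.
Sellers receive ps = 6824/61 + 41 = 9325/61; q' = 748 − 4.5·(6824/61) = 14920/61.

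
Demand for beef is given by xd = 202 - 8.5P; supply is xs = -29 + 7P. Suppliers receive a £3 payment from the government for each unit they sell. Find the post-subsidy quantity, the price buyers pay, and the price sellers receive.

Pre-subsidy: 202 - 8.5P = -29 + 7P gives P* = 462/31, x* = 2335/31.
With the subsidy, sellers receive Ps = Pb + 3 for each unit, where Pb is the price buyers pay.
Supply in terms of Pb becomes xs = -29 + 7(Pb + 3) = -8 + 7Pb. Setting this equal to demand: 202 - 8.5Pb = -8 + 7Pb, so Pb = 420/31.
Sellers receive Ps = 420/31 + 3 = 513/31; x' = 202 − 8.5·(420/31) = 2692/31.

x' = 2692/31; buyers pay 420/31; sellers receive 513/31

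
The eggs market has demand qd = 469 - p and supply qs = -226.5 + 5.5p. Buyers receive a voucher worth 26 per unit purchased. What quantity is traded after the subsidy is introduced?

q' = 384

Pre-subsidy: 469 - p = -226.5 + 5.5p gives p* = 107, q* = 362.
With the rebate, buyers effectively pay pb = ps − 26, where ps is the price sellers receive.
Demand in terms of ps becomes qd = 469 − 1(ps − 26) = 495 - ps. Setting this equal to supply: 495 - ps = -226.5 + 5.5ps, so ps = 111.
Buyers pay pb = 111 − 26 = 85; q' = -226.5 + 5.5·111 = 384.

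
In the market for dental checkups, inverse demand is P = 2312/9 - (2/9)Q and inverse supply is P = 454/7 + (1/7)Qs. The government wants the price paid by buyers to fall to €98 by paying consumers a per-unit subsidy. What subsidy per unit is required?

Required subsidy s = €69 per unit

At a buyer price of 98, quantity demanded is 1156 − 4.5·98 = 715.
Sellers supply 715 only when they receive Ps = 454/7 + (1/7)·715 = 167.
s = Ps − Pb = 167 − 98 = 69.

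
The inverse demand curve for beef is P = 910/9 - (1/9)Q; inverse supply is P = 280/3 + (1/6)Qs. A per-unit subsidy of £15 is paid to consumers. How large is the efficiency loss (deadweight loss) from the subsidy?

Pre-subsidy: 910/9 - (1/9)Q = 280/3 + (1/6)Q gives Q* = 28 and P* = 98.
With the rebate, buyers effectively pay Pb = Ps − 15, where Ps is the price sellers receive.
On the curves, Pb = 910/9 - (1/9)Q and Ps = 280/3 + (1/6)Q; the wedge Ps − Pb = 15 gives 280/3 + (1/6)Q − (910/9 - (1/9)Q) = 15, so Q' = 82.
Then Pb = 910/9 − (1/9)·82 = 92 and Ps = 280/3 + (1/6)·82 = 107.
The subsidy expands output by 82 − 28 = 54 past the efficient level; on those units the gap between marginal cost and willingness to pay runs from 0 up to 15.
DWL = ½ × 15 × 54 = 405.

Deadweight loss = £405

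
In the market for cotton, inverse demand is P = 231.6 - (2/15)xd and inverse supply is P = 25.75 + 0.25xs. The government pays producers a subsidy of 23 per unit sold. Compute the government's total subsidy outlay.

Pre-subsidy: 231.6 - (2/15)x = 25.75 + 0.25x gives x* = 537 and P* = 160.
With the subsidy, sellers receive Ps = Pb + 23 for each unit, where Pb is the price buyers pay.
On the curves, Pb = 231.6 - (2/15)x and Ps = 25.75 + 0.25x; the wedge Ps − Pb = 23 gives 25.75 + 0.25x − (231.6 - (2/15)x) = 23, so x' = 597.
Then Pb = 231.6 − (2/15)·597 = 152 and Ps = 25.75 + 0.25·597 = 175.
Government outlay = subsidy × quantity = 23 × 597 = 13731.

Government cost = 13731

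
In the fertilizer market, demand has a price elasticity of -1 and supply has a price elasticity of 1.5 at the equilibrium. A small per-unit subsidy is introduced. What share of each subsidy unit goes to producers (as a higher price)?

For a small subsidy around the equilibrium, the benefit split depends on the relative slopes, which at a point are proportional to the elasticities.
Buyer share = εs/(εs + |εd|) = 1.5/(1.5 + 1) = 0.6; seller share = |εd|/(εs + |εd|) = 0.4.
So producers capture 0.4 of the subsidy.

Producer share = 0.4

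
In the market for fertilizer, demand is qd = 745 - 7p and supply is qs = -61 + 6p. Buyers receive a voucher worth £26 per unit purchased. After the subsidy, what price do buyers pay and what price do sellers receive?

Buyers pay £50; sellers receive £76

Pre-subsidy: 745 - 7p = -61 + 6p gives p* = 62, q* = 311.
With the rebate, buyers effectively pay pb = ps − 26, where ps is the price sellers receive.
Demand in terms of ps becomes qd = 745 − 7(ps − 26) = 927 - 7ps. Setting this equal to supply: 927 - 7ps = -61 + 6ps, so ps = 76.
Buyers pay pb = 76 − 26 = 50; q' = -61 + 6·76 = 395.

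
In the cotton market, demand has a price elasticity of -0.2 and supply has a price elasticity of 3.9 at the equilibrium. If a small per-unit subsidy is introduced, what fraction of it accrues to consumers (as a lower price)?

Consumer share = 39/41

For a small subsidy around the equilibrium, the benefit split depends on the relative slopes, which at a point are proportional to the elasticities.
Buyer share = εs/(εs + |εd|) = 3.9/(3.9 + 0.2) = 39/41; seller share = |εd|/(εs + |εd|) = 2/41.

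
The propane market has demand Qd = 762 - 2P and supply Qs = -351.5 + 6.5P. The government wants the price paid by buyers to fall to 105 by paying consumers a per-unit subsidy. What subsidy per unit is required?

Required subsidy s = 34 per unit

At a buyer price of 105, quantity demanded is 762 − 2·105 = 552.
Sellers supply 552 only when they receive Ps with -351.5 + 6.5·Ps = 552, i.e. Ps = 139.
s = Ps − Pb = 139 − 105 = 34.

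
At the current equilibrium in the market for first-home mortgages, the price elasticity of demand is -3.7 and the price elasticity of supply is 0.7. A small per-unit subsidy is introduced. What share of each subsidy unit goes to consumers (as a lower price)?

For a small subsidy around the equilibrium, the benefit split depends on the relative slopes, which at a point are proportional to the elasticities.
Buyer share = εs/(εs + |εd|) = 0.7/(0.7 + 3.7) = 7/44; seller share = |εd|/(εs + |εd|) = 37/44.

Consumer share = 7/44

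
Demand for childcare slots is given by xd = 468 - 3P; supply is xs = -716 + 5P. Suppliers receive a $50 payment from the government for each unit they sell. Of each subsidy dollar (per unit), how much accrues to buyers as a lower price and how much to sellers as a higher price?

Pre-subsidy: 468 - 3P = -716 + 5P gives P* = 148, x* = 24.
With the subsidy, sellers receive Ps = Pb + 50 for each unit, where Pb is the price buyers pay.
Supply in terms of Pb becomes xs = -716 + 5(Pb + 50) = -466 + 5Pb. Setting this equal to demand: 468 - 3Pb = -466 + 5Pb, so Pb = 116.75.
Sellers receive Ps = 116.75 + 50 = 166.75; x' = 468 − 3·116.75 = 117.75.
Buyers' price falls by P* − Pb = 148 − 116.75 = 31.25; sellers' price rises by Ps − P* = 166.75 − 148 = 18.75.

Buyers gain $31.25 per unit; sellers gain $18.75 per unit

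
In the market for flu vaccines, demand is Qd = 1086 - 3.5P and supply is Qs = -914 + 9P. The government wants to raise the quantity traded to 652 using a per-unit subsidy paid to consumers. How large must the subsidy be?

Required subsidy s = 50 per unit

At Q = 652, invert demand for the buyer price: Pb = (1086 − 652)/3.5 = 124; invert supply for the seller price: Ps = (652 − (-914))/9 = 174.
The subsidy must fill the gap: s = Ps − Pb = 174 − 124 = 50.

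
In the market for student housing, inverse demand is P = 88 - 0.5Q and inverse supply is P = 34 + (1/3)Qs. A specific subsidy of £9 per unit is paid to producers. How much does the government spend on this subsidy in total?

Pre-subsidy: 88 - 0.5Q = 34 + (1/3)Q gives Q* = 64.8 and P* = 55.6.
With the subsidy, sellers receive Ps = Pb + 9 for each unit, where Pb is the price buyers pay.
On the curves, Pb = 88 - 0.5Q and Ps = 34 + (1/3)Q; the wedge Ps − Pb = 9 gives 34 + (1/3)Q − (88 - 0.5Q) = 9, so Q' = 75.6.
Then Pb = 88 − 0.5·75.6 = 50.2 and Ps = 34 + (1/3)·75.6 = 59.2.
Government outlay = subsidy × quantity = 9 × 75.6 = 680.4.

Government cost = £680.4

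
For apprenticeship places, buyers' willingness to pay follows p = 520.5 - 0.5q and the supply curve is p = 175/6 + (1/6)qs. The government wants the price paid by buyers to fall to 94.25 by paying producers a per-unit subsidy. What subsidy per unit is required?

Required subsidy s = 77 per unit

At a buyer price of 94.25, quantity demanded is 1041 − 2·94.25 = 852.5.
Sellers supply 852.5 only when they receive ps = 175/6 + (1/6)·852.5 = 171.25.
s = ps − pb = 171.25 − 94.25 = 77.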